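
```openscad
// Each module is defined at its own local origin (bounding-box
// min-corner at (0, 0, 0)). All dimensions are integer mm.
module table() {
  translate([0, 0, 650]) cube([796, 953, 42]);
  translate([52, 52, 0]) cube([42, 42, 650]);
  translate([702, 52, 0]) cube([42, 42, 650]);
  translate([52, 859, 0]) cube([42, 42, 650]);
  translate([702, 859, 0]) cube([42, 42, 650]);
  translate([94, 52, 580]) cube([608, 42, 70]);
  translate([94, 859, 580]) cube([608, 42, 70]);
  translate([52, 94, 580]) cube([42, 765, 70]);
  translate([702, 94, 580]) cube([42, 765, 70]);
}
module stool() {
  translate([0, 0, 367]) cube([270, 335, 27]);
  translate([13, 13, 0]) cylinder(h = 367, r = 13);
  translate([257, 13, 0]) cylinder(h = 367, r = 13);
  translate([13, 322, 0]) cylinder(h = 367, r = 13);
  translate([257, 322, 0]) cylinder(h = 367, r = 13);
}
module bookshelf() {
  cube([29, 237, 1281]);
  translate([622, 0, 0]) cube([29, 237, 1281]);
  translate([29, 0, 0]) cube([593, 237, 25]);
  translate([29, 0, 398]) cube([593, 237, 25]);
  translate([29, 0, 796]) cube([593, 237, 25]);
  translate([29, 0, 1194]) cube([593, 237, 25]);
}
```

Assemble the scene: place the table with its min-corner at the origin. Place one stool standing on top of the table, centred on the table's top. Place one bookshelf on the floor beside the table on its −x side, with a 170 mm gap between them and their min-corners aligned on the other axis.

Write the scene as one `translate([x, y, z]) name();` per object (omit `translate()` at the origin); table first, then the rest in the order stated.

table();
translate([263, 309, 692]) stool();
translate([-821, 0, 0]) bookshelf();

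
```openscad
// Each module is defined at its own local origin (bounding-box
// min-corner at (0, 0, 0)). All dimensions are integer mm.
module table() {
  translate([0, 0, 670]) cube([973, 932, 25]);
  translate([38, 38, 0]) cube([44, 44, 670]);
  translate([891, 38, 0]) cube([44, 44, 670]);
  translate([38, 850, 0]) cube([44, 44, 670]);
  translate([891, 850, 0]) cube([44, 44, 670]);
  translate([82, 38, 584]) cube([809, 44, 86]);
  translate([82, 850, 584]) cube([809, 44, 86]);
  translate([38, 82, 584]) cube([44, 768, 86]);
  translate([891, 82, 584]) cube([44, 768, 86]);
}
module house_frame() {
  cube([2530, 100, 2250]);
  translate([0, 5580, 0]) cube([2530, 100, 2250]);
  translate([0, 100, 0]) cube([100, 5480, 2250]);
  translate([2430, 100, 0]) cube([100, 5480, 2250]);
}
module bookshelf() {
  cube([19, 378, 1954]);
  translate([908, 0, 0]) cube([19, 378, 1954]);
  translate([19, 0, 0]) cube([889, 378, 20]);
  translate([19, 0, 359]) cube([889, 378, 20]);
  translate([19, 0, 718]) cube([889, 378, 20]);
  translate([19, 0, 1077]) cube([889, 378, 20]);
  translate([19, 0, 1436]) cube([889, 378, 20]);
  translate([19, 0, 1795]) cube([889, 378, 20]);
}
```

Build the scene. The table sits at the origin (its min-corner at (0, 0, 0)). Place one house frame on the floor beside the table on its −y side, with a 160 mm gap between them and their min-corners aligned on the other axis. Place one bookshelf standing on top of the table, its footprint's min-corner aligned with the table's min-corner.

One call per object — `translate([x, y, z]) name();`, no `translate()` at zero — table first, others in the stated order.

table();
translate([0, -5840, 0]) house_frame();
translate([0, 0, 695]) bookshelf();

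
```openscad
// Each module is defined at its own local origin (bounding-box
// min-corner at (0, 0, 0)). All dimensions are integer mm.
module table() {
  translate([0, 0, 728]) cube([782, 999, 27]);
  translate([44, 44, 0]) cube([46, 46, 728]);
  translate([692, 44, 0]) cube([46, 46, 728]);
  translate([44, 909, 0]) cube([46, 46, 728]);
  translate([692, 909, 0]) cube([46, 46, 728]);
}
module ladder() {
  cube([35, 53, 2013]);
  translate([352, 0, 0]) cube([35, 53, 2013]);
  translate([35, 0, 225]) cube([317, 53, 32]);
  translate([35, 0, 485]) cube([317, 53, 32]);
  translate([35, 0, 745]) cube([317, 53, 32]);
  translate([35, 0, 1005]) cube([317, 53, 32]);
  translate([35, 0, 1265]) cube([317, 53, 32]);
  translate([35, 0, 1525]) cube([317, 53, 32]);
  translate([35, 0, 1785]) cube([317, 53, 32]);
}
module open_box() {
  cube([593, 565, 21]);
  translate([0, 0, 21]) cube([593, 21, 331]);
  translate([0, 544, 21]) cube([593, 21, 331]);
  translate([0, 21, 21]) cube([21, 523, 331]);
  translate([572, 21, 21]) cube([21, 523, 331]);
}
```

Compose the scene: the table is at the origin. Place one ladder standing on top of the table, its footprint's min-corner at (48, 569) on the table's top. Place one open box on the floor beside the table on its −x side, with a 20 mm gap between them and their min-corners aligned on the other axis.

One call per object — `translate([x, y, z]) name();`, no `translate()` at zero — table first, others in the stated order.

table();
translate([48, 569, 755]) ladder();
translate([-613, 0, 0]) open_box();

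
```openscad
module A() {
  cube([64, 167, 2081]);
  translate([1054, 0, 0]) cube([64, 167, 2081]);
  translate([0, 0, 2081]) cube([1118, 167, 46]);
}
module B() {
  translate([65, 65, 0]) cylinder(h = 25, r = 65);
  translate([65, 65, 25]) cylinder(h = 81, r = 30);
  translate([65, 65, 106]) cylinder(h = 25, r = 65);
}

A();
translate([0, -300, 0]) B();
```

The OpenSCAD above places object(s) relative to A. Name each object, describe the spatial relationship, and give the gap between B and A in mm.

A is a door frame. B is a spool. The spool is on the floor beside the door frame on its −y side. The gap between the spool and the door frame is 170 mm.

The spool's nearest face is 170 mm from the door frame's −y face.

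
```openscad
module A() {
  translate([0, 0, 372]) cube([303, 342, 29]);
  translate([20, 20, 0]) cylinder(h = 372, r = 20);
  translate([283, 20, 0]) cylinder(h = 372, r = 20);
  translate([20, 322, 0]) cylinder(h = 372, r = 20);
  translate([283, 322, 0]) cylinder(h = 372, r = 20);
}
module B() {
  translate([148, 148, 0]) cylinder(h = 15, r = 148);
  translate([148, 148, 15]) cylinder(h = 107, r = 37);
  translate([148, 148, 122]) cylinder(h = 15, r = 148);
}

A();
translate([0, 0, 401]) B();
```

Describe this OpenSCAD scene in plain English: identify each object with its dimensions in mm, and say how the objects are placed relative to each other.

A is a simple wooden stool: a rectangular seat 303 mm (x) by 342 mm (y), 29 mm thick, top face at z = 401 mm, on four round legs, each 40 mm in diameter. The legs rest on z = 0, each leg's axis is inset half a diameter from the nearest pair of seat edges (so the leg's bounding box is flush with the corner).

B is a spool: two coaxial disc flanges of radius 148 mm and thickness 15 mm, joined by a core cylinder of radius 37 mm and height 107 mm. The lower flange rests on z = 0 and the three cylinders share a vertical axis.

The spool is on top of the stool.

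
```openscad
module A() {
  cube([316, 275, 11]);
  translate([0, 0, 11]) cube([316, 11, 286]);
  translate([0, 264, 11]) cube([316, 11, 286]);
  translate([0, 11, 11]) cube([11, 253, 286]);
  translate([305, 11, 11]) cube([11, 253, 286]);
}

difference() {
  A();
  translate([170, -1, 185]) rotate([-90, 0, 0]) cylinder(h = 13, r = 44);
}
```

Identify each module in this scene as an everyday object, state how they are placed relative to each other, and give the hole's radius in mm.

A is an open box. The open box has a circular hole through its front wall. The hole's radius is 44 mm.

The subtracted cylinder has r = 44 mm.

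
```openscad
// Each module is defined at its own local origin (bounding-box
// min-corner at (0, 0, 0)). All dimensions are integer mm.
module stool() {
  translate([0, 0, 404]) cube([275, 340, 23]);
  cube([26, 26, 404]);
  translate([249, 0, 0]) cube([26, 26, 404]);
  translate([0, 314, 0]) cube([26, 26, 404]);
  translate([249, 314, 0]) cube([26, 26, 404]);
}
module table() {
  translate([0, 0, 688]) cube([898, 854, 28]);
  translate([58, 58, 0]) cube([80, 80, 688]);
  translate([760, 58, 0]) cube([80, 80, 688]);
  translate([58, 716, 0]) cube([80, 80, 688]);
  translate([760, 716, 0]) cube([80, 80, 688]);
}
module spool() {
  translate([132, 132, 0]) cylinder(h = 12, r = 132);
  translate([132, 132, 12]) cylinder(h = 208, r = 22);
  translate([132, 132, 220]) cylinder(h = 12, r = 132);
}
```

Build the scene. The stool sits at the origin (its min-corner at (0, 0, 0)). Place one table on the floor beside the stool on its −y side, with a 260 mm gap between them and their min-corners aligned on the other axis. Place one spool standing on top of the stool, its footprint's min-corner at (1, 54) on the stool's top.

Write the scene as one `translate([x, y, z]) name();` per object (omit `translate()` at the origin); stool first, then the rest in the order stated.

stool();
translate([0, -1114, 0]) table();
translate([1, 54, 427]) spool();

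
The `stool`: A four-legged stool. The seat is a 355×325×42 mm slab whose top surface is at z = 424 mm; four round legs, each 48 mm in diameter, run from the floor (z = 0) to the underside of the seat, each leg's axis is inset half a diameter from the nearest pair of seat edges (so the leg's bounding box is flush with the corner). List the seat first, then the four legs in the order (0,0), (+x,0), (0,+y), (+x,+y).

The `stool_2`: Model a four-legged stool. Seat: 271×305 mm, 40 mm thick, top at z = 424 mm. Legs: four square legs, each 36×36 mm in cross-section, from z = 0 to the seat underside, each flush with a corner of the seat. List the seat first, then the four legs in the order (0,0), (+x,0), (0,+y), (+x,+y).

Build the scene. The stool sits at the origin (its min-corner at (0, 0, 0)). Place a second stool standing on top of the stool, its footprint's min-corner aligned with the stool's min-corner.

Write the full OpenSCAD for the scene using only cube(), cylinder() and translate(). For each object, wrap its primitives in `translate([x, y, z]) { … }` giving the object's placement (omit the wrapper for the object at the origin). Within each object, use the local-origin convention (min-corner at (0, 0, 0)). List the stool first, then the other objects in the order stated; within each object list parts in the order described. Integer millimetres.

translate([0, 0, 382]) cube([355, 325, 42]);
translate([24, 24, 0]) cylinder(h = 382, r = 24);
translate([331, 24, 0]) cylinder(h = 382, r = 24);
translate([24, 301, 0]) cylinder(h = 382, r = 24);
translate([331, 301, 0]) cylinder(h = 382, r = 24);
translate([0, 0, 424]) {
  translate([0, 0, 384]) cube([271, 305, 40]);
  cube([36, 36, 384]);
  translate([235, 0, 0]) cube([36, 36, 384]);
  translate([0, 269, 0]) cube([36, 36, 384]);
  translate([235, 269, 0]) cube([36, 36, 384]);
}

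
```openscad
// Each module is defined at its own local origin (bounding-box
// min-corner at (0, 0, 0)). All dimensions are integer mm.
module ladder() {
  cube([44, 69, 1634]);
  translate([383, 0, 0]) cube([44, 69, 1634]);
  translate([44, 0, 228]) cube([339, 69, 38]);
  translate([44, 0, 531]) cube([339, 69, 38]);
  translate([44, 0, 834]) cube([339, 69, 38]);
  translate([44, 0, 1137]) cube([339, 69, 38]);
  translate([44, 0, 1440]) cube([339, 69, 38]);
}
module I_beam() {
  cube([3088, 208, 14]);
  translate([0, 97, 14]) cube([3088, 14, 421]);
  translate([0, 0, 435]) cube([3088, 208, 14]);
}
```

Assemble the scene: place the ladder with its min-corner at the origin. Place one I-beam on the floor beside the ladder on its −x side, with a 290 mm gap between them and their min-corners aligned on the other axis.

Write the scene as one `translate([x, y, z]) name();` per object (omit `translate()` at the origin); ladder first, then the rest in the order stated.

ladder();
translate([-3378, 0, 0]) I_beam();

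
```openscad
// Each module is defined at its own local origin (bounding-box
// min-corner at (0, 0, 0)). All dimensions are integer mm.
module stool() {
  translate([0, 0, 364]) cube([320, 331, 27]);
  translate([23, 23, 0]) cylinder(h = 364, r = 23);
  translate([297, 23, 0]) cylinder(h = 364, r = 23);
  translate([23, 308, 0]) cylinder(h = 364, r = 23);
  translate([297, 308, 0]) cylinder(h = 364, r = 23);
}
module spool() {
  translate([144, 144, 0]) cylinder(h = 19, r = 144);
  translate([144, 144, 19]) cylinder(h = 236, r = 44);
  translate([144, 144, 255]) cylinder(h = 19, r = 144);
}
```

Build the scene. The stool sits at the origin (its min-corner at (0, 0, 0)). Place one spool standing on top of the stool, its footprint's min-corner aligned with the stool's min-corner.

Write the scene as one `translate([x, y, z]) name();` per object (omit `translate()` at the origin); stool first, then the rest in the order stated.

stool();
translate([0, 0, 391]) spool();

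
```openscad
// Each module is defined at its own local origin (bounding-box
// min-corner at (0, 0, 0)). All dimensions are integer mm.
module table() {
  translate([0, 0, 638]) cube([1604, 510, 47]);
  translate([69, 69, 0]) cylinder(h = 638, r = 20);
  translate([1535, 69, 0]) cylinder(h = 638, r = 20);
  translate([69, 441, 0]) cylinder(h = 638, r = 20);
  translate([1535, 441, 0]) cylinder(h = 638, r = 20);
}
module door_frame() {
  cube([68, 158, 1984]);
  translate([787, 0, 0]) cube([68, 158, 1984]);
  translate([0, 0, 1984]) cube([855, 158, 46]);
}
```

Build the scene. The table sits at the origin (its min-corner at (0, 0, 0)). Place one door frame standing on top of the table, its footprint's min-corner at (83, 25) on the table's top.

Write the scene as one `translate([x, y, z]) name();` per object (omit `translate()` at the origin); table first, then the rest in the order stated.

table();
translate([83, 25, 685]) door_frame();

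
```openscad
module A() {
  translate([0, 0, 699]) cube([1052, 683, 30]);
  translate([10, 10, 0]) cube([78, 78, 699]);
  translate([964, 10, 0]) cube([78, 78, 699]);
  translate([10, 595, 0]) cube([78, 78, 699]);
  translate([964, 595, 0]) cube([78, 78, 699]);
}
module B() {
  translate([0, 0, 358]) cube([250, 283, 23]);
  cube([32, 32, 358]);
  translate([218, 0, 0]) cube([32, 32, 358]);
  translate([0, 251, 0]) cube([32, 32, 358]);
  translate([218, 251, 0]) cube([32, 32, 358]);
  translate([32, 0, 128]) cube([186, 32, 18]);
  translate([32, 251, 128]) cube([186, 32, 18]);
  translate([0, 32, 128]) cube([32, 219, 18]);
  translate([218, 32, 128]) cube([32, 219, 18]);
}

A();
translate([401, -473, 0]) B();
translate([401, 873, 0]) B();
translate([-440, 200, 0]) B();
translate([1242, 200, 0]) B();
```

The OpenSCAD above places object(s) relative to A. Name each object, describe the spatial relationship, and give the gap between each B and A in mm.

Each stool's nearest face is 190 mm from the table's bounding box.

A is a table. B is a stool. Four stools sit around the table at the −y, +y, −x, +x sides. The gap between each stool and the table is 190 mm.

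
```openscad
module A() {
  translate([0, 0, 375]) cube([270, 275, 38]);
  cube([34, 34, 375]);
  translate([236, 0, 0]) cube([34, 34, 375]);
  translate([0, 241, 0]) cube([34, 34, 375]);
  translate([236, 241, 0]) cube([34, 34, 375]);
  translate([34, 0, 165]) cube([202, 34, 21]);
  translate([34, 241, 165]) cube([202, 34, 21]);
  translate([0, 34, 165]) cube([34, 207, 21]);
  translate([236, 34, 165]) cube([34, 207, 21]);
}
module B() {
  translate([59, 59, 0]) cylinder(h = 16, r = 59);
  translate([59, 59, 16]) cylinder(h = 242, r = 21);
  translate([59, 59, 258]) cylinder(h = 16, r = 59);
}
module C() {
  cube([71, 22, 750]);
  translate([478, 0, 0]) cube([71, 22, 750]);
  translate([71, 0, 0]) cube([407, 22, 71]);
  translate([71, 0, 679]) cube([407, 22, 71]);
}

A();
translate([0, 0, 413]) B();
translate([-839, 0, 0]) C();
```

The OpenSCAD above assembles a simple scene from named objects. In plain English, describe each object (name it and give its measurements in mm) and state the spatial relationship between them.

A is a four-legged stool. The seat is a 270×275×38 mm slab whose top surface is at z = 413 mm; four square legs, each 34×34 mm in cross-section, run from the floor (z = 0) to the underside of the seat, each flush with a corner of the seat. Four stretchers, 34 mm wide and 21 mm tall, connect adjacent legs with their undersides at z = 165 mm, each running between the inner faces of the legs it joins and aligned with the legs' outer faces on the other axis.

B is a spool: two coaxial disc flanges of radius 59 mm and thickness 16 mm, joined by a core cylinder of radius 21 mm and height 242 mm. The lower flange rests on z = 0 and the three cylinders share a vertical axis.

C is a rectangular picture frame lying in the x–z plane (depth along y). The opening is 407 mm wide (x) by 608 mm tall (z), surrounded by a border 71 mm wide on all four sides. The frame is 22 mm deep and is made of two full-height vertical stiles with two horizontal rails fitted between them.

The spool is on top of the stool. The picture frame is on the floor beside the stool on its −x side.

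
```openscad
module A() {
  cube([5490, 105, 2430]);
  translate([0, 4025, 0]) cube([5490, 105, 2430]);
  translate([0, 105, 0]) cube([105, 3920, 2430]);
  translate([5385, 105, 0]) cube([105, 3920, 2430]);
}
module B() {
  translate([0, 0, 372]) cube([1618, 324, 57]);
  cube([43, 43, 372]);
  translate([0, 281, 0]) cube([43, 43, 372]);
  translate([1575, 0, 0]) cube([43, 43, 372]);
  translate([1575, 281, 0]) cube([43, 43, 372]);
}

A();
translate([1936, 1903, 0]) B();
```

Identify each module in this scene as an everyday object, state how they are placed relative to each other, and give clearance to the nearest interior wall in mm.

A is a house frame. B is a bench. The bench sits inside the house frame, centred. The clearance to the nearest interior wall is 1798 mm.

Clearances: x = 1831, y = 1798; minimum 1798 mm.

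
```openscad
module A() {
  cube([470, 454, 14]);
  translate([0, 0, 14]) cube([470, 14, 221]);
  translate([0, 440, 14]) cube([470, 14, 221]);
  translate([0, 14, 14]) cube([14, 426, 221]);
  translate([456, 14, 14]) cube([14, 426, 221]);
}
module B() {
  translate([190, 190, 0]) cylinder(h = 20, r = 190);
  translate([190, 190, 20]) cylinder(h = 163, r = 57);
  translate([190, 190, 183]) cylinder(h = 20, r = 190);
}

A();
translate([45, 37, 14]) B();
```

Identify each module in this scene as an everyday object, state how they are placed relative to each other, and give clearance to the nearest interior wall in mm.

Clearances: x = 31, y = 23; minimum 23 mm.

A is an open box. B is a spool. The spool sits inside the open box, centred. The clearance to the nearest interior wall is 23 mm.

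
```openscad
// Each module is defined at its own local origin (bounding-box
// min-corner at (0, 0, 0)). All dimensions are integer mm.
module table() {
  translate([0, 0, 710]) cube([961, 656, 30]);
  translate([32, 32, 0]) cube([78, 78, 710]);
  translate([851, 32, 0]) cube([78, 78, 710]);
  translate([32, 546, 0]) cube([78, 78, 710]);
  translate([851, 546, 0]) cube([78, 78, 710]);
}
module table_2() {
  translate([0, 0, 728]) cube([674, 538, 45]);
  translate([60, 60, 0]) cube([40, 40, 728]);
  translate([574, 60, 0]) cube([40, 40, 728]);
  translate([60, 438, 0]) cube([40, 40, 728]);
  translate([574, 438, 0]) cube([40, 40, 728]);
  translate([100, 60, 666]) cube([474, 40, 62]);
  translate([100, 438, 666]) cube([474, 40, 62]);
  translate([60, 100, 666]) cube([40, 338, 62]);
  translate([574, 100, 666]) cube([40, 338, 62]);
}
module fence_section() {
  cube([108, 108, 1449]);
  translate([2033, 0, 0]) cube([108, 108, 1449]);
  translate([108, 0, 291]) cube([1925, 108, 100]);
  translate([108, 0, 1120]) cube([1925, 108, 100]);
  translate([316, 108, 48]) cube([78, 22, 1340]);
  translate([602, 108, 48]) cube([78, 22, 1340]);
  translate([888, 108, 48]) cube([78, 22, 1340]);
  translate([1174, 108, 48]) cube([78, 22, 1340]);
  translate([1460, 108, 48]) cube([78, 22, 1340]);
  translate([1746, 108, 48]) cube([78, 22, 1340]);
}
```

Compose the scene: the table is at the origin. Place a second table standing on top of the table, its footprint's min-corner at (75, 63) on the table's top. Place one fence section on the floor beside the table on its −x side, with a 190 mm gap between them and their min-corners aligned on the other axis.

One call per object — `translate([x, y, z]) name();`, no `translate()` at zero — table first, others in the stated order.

table();
translate([75, 63, 740]) table_2();
translate([-2331, 0, 0]) fence_section();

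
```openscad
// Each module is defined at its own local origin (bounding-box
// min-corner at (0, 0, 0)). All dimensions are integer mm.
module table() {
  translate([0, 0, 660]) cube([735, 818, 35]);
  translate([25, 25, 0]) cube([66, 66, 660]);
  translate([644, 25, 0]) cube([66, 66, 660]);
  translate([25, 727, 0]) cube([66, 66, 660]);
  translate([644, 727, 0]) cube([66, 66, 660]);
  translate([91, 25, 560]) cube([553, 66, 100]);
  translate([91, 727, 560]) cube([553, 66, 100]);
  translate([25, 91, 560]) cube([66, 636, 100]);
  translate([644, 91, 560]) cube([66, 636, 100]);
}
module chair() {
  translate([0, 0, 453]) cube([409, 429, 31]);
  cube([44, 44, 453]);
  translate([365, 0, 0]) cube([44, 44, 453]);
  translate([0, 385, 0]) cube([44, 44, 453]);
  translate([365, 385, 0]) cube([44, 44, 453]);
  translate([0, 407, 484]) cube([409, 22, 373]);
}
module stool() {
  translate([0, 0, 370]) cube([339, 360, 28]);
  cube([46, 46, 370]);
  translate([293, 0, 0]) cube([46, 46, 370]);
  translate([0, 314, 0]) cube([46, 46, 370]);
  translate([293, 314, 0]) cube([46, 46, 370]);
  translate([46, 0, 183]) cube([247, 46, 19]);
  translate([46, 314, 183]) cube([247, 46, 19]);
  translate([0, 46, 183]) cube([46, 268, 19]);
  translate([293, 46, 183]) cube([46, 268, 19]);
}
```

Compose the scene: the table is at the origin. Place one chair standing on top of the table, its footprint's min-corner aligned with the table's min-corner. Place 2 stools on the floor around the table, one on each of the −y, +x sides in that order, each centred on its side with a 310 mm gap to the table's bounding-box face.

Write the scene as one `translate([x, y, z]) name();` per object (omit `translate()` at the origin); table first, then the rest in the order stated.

table();
translate([0, 0, 695]) chair();
translate([198, -670, 0]) stool();
translate([1045, 229, 0]) stool();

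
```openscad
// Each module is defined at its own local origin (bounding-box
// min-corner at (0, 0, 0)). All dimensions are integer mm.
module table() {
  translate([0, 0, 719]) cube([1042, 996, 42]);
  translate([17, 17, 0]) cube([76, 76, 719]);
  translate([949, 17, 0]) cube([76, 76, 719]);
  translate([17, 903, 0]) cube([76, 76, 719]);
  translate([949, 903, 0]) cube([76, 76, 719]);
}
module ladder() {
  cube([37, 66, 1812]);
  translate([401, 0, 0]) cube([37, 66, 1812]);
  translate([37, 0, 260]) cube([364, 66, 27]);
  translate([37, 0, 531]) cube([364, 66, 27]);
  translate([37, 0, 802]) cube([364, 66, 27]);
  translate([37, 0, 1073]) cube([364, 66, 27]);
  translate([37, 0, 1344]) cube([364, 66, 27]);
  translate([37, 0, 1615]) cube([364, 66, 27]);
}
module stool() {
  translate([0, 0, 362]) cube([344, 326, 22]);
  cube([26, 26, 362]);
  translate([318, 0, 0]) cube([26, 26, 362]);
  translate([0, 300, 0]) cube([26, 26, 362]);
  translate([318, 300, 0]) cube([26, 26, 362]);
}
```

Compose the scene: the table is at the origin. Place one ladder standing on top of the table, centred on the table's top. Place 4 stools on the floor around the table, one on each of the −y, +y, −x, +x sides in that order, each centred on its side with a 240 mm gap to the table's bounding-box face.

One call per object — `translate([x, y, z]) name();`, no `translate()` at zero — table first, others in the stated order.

table();
translate([302, 465, 761]) ladder();
translate([349, -566, 0]) stool();
translate([349, 1236, 0]) stool();
translate([-584, 335, 0]) stool();
translate([1282, 335, 0]) stool();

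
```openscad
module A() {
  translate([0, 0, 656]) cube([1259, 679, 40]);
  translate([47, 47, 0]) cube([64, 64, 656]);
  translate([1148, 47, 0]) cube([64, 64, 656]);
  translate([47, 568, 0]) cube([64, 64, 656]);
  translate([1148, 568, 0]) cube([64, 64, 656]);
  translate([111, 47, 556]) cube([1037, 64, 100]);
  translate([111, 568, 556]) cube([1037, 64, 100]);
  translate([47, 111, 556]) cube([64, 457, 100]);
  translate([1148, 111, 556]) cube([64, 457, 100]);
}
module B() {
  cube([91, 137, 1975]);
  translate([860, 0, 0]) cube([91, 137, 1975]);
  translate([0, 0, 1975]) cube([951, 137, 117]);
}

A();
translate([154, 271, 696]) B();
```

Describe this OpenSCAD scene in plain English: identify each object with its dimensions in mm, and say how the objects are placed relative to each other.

A is a rectangular dining table. The top is 1259×679×40 mm with its upper surface at z = 696 mm. It stands on four 64×64 mm square legs, each inset 47 mm from the nearest pair of top edges, running from the floor to the underside of the top. Four apron rails, 64 mm thick and 100 mm tall, run between adjacent legs with their top edges flush with the underside of the top and their outer faces flush with the legs' outer faces.

B is a rectangular door frame: two vertical jambs of 91×137 mm section, 1975 mm tall, with a clear opening 769 mm wide between their inner faces. A header 117 mm tall and 137 mm deep lies on top of the jambs and spans the full outside width.

The door frame is on top of the table, centred.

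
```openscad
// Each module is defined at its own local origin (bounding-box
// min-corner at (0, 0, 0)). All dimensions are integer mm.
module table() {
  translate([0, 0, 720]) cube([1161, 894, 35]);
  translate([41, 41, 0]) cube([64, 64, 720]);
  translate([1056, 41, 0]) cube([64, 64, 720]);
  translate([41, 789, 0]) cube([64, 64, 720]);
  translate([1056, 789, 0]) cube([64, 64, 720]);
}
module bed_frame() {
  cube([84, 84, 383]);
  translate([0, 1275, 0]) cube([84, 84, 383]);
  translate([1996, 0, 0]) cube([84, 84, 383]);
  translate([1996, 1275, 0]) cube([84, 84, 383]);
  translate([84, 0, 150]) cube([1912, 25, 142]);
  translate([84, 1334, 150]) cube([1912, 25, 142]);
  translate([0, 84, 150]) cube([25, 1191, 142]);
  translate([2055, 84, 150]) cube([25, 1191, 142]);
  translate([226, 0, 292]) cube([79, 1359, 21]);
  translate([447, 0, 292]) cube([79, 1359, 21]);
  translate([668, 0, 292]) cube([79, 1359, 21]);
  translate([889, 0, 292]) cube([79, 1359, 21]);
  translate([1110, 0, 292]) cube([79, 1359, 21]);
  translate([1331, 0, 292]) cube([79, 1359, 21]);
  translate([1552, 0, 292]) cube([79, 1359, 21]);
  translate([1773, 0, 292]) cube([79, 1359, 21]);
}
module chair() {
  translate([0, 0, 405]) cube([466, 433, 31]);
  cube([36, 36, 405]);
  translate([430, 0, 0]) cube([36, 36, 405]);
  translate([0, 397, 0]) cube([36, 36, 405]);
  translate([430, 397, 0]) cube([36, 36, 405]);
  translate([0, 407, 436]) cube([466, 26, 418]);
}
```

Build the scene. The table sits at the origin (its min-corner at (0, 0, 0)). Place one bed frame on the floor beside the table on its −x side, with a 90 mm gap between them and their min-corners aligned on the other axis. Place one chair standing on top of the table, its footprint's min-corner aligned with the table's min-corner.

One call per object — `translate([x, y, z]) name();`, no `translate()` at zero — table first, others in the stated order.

table();
translate([-2170, 0, 0]) bed_frame();
translate([0, 0, 755]) chair();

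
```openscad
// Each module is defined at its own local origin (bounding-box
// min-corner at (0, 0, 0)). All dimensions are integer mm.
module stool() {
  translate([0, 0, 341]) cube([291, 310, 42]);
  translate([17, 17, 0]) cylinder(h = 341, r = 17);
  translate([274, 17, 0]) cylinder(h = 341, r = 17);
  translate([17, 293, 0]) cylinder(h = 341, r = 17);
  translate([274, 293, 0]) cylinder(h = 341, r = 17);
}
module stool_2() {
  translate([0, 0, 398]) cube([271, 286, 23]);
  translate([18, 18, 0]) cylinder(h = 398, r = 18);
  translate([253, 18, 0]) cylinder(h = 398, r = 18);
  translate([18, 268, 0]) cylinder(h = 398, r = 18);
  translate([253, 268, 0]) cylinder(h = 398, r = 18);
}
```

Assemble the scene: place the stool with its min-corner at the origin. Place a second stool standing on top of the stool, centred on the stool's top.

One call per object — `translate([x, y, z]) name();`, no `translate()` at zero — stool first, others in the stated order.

stool();
translate([10, 12, 383]) stool_2();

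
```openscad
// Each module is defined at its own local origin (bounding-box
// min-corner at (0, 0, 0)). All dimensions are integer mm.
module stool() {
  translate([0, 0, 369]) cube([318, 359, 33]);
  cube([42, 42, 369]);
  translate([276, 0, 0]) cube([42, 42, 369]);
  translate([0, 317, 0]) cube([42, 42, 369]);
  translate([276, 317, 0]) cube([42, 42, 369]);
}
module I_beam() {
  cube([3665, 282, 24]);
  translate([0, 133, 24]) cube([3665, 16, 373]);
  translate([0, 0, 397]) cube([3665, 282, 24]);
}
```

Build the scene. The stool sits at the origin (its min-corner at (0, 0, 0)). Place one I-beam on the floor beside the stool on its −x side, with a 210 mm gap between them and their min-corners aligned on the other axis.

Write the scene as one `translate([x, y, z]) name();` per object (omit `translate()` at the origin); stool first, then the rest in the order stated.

stool();
translate([-3875, 0, 0]) I_beam();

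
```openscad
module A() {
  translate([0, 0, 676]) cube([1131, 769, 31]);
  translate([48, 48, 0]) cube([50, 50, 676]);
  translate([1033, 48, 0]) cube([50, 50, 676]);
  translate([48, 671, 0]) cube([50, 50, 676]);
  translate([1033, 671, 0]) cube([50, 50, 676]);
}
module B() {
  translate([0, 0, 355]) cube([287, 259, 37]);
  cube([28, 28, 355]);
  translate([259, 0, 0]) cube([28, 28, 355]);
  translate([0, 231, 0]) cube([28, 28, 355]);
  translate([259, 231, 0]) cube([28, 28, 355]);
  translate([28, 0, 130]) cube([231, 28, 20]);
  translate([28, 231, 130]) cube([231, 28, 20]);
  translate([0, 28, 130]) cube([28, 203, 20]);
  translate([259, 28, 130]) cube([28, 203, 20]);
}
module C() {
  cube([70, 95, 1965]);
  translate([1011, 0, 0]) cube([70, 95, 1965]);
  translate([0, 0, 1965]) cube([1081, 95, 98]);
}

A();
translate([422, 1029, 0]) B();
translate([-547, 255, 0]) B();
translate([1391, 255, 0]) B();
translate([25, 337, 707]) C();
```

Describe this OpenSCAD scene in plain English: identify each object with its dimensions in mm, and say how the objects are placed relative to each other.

A is a rectangular dining table. The top is 1131×769×31 mm with its upper surface at z = 707 mm. It stands on four 50×50 mm square legs, each inset 48 mm from the nearest pair of top edges, running from the floor to the underside of the top.

B is a four-legged stool. The seat is a 287×259×37 mm slab whose top surface is at z = 392 mm; four square legs, each 28×28 mm in cross-section, run from the floor (z = 0) to the underside of the seat, each flush with a corner of the seat. Four stretchers, 28 mm wide and 20 mm tall, connect adjacent legs with their undersides at z = 130 mm, each running between the inner faces of the legs it joins and aligned with the legs' outer faces on the other axis.

C is a door frame. The clear opening is 941 mm wide and 1965 mm high. Two 70 mm wide jambs, 95 mm deep, stand either side of the opening from the floor to the top of the opening. A 98 mm thick head sits across the top of both jambs, spanning the full outside width of the frame.

Three stools sit around the table at the +y, −x, +x sides. The door frame is on top of the table, centred.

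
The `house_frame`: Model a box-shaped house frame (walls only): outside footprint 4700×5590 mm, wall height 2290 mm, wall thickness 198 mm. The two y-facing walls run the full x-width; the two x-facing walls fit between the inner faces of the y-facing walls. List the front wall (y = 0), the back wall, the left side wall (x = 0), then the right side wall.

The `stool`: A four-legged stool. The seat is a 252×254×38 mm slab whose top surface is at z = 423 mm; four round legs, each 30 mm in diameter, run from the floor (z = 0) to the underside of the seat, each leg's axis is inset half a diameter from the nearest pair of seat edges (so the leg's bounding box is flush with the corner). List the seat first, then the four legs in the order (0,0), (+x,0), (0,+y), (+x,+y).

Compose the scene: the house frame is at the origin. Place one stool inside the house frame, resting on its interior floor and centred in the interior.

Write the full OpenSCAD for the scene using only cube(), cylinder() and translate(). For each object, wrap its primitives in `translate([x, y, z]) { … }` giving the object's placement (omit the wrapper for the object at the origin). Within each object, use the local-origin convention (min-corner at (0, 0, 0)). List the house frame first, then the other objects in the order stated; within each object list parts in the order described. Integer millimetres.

cube([4700, 198, 2290]);
translate([0, 5392, 0]) cube([4700, 198, 2290]);
translate([0, 198, 0]) cube([198, 5194, 2290]);
translate([4502, 198, 0]) cube([198, 5194, 2290]);
translate([2224, 2668, 0]) {
  translate([0, 0, 385]) cube([252, 254, 38]);
  translate([15, 15, 0]) cylinder(h = 385, r = 15);
  translate([237, 15, 0]) cylinder(h = 385, r = 15);
  translate([15, 239, 0]) cylinder(h = 385, r = 15);
  translate([237, 239, 0]) cylinder(h = 385, r = 15);
}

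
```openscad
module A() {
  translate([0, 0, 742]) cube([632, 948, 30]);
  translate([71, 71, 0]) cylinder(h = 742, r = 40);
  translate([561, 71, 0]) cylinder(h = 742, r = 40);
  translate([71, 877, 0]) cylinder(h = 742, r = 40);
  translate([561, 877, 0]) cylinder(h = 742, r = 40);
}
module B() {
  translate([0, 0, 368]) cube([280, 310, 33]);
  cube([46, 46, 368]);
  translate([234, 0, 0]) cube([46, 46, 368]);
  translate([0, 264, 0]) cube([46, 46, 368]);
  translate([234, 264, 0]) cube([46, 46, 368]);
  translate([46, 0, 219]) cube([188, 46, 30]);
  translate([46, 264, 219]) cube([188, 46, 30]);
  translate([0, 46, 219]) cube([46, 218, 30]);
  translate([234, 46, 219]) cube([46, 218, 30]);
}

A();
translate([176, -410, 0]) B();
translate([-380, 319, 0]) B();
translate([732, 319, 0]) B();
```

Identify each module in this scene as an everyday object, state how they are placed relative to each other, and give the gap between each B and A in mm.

A is a table. B is a stool. Three stools sit around the table at the −y, −x, +x sides. The gap between each stool and the table is 100 mm.

Each stool's nearest face is 100 mm from the table's bounding box.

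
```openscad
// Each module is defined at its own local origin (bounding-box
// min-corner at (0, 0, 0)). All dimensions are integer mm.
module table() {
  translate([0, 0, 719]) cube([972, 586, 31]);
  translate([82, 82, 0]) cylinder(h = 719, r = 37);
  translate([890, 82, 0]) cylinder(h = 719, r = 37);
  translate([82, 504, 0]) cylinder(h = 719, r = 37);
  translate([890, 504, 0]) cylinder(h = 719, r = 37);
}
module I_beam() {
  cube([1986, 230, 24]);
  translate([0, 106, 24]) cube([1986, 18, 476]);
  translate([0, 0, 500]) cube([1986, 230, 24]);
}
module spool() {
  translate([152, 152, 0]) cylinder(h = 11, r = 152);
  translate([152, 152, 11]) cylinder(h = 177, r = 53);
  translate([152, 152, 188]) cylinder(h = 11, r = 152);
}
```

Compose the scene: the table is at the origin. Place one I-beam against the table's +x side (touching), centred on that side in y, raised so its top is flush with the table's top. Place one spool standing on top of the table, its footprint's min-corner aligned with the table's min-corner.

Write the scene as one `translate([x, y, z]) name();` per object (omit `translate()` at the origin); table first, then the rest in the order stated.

table();
translate([972, 178, 226]) I_beam();
translate([0, 0, 750]) spool();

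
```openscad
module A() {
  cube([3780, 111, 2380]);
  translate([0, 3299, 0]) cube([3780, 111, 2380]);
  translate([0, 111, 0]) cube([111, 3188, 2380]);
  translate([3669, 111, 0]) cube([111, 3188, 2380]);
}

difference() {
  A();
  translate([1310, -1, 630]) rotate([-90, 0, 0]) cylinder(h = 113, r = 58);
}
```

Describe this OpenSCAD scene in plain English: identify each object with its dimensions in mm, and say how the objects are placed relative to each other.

A is the wall frame of a small rectangular building: four walls, each 2380 mm tall and 111 mm thick, enclosing a footprint 3780 mm (x) by 3410 mm (y) outside-to-outside, with no floor or roof. The front and back walls (the −y and +y sides) span the full width; the two side walls fit between them.

The house frame has a circular hole of radius 58 mm through its front wall, centred at (x = 1310, z = 630).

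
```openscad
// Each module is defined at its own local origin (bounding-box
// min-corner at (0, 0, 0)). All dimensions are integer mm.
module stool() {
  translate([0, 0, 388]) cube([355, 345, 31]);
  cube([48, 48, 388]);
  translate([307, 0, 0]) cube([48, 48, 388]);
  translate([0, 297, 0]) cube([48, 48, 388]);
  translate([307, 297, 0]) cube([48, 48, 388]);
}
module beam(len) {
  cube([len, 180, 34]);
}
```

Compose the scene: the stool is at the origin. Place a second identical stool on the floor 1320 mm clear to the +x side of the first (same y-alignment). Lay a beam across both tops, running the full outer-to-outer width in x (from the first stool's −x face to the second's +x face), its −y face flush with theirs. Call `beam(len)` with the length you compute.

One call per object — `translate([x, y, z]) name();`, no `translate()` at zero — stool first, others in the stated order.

stool();
translate([1675, 0, 0]) stool();
translate([0, 0, 419]) beam(2030);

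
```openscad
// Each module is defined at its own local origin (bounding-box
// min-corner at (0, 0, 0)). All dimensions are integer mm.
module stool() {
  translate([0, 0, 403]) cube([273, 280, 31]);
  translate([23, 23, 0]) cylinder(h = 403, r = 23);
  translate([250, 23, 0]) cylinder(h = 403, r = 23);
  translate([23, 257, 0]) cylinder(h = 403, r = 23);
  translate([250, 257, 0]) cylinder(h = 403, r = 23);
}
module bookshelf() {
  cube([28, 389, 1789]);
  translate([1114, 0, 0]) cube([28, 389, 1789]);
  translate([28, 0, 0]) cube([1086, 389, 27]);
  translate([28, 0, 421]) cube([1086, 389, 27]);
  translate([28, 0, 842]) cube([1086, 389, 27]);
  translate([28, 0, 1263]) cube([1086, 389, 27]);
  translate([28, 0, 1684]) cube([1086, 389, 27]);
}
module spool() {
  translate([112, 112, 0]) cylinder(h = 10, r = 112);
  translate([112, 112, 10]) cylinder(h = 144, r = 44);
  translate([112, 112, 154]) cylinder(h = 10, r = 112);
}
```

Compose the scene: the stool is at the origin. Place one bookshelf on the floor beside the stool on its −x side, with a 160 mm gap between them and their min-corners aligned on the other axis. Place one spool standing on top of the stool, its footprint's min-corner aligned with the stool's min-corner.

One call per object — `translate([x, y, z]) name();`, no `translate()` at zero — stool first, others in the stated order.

stool();
translate([-1302, 0, 0]) bookshelf();
translate([0, 0, 434]) spool();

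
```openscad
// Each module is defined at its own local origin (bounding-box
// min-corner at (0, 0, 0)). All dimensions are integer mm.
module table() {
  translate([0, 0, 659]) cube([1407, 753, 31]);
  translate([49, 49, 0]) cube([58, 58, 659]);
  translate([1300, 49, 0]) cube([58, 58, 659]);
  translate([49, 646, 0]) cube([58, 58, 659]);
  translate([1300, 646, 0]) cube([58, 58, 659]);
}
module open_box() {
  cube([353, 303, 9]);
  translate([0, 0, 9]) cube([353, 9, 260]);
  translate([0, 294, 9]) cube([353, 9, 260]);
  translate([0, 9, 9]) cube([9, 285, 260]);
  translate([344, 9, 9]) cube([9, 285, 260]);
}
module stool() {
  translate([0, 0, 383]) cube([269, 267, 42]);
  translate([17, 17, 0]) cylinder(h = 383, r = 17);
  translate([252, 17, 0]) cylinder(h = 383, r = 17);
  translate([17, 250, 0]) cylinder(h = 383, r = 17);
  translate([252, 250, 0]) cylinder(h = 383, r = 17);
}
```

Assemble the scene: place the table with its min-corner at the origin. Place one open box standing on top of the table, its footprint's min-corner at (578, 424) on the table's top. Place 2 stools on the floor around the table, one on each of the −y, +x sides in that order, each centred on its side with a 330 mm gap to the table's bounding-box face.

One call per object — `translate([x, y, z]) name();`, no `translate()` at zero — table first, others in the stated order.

table();
translate([578, 424, 690]) open_box();
translate([569, -597, 0]) stool();
translate([1737, 243, 0]) stool();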